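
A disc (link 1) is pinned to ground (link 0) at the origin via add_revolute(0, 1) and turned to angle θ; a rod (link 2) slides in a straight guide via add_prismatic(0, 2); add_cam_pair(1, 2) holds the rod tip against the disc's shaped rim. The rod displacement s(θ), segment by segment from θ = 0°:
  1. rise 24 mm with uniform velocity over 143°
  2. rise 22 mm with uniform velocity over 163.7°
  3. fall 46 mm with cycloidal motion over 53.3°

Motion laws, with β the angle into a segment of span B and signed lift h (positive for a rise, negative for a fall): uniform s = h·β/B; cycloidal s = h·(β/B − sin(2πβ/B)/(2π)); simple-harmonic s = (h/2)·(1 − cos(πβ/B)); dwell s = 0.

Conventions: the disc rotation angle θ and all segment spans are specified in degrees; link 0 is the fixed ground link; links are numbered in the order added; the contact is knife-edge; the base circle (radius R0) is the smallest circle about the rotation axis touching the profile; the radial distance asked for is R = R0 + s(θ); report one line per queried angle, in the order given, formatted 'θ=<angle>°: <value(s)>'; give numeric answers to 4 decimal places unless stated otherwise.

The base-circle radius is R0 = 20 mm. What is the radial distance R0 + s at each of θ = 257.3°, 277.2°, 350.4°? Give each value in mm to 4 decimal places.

segment 1 (0° to 143°, uniform, h = 24) is passed completely: s = 0.0000 + (24) = 24.0000
θ = 257.3° falls in segment 2 (143° to 306.7°, uniform, h = 22): β = 257.3 − 143 = 114.3°, B = 163.7°; Δs = 22·114.3/163.7 = 15.3610; s = 24.0000 + 15.3610 = 39.3610
θ = 277.2° falls in segment 2 (143° to 306.7°, uniform, h = 22): β = 277.2 − 143 = 134.2°, B = 163.7°; Δs = 22·134.2/163.7 = 18.0354; s = 24.0000 + 18.0354 = 42.0354
segment 2 (143° to 306.7°, uniform, h = 22) is passed completely: s = 24.0000 + (22) = 46.0000
θ = 350.4° falls in segment 3 (306.7° to 360°, cycloidal, h = -46): β = 350.4 − 306.7 = 43.7°, B = 53.3°; Δs = -46·(0.8199 − sin(2π·0.8199)/(2π)) = -44.3414; s = 46.0000 − 44.3414 = 1.6586
θ=257.3°: R = R0 + s = 20 + 39.3610 = 59.3610
θ=277.2°: R = R0 + s = 20 + 42.0354 = 62.0354
θ=350.4°: R = R0 + s = 20 + 1.6586 = 21.6586

θ=257.3°: 59.3610
θ=277.2°: 62.0354
θ=350.4°: 21.6586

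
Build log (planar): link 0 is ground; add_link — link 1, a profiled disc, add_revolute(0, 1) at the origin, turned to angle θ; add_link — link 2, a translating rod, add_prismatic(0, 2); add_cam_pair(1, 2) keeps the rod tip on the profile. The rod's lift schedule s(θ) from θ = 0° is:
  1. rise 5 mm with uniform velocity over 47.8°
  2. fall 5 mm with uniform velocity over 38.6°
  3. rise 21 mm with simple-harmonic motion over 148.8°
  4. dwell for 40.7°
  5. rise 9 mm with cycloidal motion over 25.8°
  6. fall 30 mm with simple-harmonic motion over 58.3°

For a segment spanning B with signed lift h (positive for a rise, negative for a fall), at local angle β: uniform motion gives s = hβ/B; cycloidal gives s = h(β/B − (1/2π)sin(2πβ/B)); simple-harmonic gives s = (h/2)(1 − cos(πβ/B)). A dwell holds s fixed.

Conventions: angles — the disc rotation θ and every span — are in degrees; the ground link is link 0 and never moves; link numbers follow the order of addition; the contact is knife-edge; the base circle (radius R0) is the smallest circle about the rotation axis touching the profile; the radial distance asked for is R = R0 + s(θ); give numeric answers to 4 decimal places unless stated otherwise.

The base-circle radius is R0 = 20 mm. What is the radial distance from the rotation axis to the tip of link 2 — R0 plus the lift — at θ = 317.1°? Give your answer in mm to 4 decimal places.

seg 1 [0°–47.8°] uniform, h=5: full span → s += 5 → s = 5.0000
seg 2 [47.8°–86.4°] uniform, h=-5: full span → s += -5 → s = 0.0000
seg 3 [86.4°–235.2°] simple-harmonic, h=21: full span → s += 21 → s = 21.0000
seg 4 [235.2°–275.9°] dwell: s stays 21.0000
seg 5 [275.9°–301.7°] cycloidal, h=9: full span → s += 9 → s = 30.0000
seg 6 [301.7°–360°] simple-harmonic, h=-30: θ=317.1° here. β=15.4, B=58.3. -30/2·(1 − cos(π·0.2642)) = -4.8753 → s = 25.1247
R = R0 + s = 20 + 25.1247 = 45.1247

45.1247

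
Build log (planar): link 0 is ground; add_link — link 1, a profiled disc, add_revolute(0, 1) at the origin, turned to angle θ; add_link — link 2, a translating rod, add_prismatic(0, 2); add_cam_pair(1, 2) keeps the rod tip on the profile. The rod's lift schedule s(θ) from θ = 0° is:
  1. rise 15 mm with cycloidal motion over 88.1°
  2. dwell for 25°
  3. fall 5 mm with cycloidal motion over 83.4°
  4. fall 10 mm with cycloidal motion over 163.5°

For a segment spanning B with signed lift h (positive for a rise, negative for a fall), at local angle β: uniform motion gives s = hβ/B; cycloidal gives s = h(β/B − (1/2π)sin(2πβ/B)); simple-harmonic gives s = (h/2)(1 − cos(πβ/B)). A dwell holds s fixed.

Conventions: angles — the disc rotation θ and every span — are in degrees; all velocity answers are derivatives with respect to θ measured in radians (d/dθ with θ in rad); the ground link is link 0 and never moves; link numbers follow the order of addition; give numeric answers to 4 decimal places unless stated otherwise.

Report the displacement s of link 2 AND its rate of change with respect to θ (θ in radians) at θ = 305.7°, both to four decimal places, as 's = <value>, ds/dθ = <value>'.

seg 1 [0°–88.1°] cycloidal, h=15: full span → s += 15 → s = 15.0000
seg 2 [88.1°–113.1°] dwell: s stays 15.0000
seg 3 [113.1°–196.5°] cycloidal, h=-5: full span → s += -5 → s = 10.0000
seg 4 [196.5°–360°] cycloidal, h=-10: θ=305.7° here. β=109.2, B=163.5. -10·(0.6679 − sin(2π·0.6679)/(2π)) = -8.0633 → s = 1.9367
velocity in seg [196.5°–360°] (cycloidal), θ in radians: β = 109.2° = 1.9059 rad, B = 163.5° = 2.8536 rad; ds/dθ = (h/B)(1 − cos(2πβ/B)) = ((-10)/2.8536)(1 − cos(2π·0.6679)) = -5.233117 mm/rad

s = 1.9367, ds/dθ = -5.2331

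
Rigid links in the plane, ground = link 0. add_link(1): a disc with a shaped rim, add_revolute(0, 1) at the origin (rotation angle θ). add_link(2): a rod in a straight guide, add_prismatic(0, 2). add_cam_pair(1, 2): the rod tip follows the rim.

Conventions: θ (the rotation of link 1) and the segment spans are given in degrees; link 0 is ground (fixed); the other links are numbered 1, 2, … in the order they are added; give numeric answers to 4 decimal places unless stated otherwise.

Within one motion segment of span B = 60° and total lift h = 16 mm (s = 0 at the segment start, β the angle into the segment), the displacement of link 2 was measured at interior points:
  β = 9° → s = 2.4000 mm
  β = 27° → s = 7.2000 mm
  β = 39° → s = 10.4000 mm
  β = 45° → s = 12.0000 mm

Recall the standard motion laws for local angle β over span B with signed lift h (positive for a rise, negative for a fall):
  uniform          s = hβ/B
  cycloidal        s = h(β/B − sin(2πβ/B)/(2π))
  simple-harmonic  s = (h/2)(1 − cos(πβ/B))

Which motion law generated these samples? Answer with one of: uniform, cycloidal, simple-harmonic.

candidates at β/B = r: uniform s = h·r (linear in β); cycloidal s = h·(r − sin(2πr)/(2π)); simple-harmonic s = (h/2)(1 − cos(πr))
β=9°: printed 2.4000 | uniform 2.4000, cycloidal 0.3399, simple-harmonic 0.8719
β=27°: printed 7.2000 | uniform 7.2000, cycloidal 6.4131, simple-harmonic 6.7485
β=39°: printed 10.4000 | uniform 10.4000, cycloidal 12.4601, simple-harmonic 11.6319
β=45°: printed 12.0000 | uniform 12.0000, cycloidal 14.5465, simple-harmonic 13.6569
only one law matches every sample → uniform

uniform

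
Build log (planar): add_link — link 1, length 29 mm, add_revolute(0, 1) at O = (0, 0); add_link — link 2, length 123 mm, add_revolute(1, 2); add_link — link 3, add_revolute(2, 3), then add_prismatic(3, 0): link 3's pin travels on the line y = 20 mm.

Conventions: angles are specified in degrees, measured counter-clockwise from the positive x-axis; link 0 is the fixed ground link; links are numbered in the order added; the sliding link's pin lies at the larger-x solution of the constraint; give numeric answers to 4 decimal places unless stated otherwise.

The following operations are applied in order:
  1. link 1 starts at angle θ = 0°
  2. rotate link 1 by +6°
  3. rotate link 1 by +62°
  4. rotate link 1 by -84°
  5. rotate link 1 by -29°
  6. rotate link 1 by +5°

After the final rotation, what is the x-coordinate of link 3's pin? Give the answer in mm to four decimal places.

geometry: r = 29 mm, L = 123 mm, e = 20 mm; θ starts at 0°
rotate link 1 by +6°: θ ← 0° +6° = 6°
rotate link 1 by +62°: θ ← 6° +62° = 68°
rotate link 1 by -84°: θ ← 68° -84° = -16°
rotate link 1 by -29°: θ ← -16° -29° = -45°
rotate link 1 by +5°: θ ← -45° +5° = -40°
crank pin P = (r cos θ, r sin θ) = (22.215289, -18.640841)
h = r sin θ − e = -18.640841 − 20 = -38.640841
x = r cos θ + √(L² − h²) = 22.215289 + 116.772794 = 138.988083

138.9881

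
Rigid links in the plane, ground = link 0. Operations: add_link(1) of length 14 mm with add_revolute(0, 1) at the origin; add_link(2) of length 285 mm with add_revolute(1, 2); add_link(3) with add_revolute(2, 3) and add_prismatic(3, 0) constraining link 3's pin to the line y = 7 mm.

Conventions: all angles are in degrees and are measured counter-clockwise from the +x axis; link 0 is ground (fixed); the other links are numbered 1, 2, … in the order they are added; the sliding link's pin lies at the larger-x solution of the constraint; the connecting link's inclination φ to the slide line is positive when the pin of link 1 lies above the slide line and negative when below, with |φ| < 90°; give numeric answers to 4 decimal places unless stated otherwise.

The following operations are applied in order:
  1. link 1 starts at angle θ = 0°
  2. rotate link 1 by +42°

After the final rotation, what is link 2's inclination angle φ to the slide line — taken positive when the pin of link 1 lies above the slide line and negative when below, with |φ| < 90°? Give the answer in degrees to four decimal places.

geometry: r = 14 mm, L = 285 mm, e = 7 mm; θ starts at 0°
rotate link 1 by +42°: θ ← 0° +42° = 42°
h = r sin θ − e = 9.367828 − 7 = 2.367828
sin φ = h / L = 2.367828 / 285 = 0.00830817
φ = arcsin(0.00830817) = 0.476029°

0.4760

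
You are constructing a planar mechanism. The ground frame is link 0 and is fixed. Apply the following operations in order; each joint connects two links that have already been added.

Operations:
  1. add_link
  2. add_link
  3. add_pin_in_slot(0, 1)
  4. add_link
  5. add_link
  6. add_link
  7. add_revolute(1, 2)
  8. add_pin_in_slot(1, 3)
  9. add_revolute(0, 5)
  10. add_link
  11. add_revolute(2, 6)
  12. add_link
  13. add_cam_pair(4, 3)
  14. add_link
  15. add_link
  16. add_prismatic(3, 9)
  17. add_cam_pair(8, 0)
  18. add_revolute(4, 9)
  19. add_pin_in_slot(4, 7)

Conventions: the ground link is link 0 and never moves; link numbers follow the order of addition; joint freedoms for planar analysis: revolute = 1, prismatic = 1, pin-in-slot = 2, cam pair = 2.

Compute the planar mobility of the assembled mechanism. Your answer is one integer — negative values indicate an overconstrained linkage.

ground; <1,0,0>
#1 <2,0,0>
#2 <3,0,0>
PS:0↔1 J2 <3,0,1>
#3 <4,0,1>
#4 <5,0,1>
#5 <6,0,1>
R:1↔2 J1 <6,1,1>
PS:1↔3 J2 <6,1,2>
R:0↔5 J1 <6,2,2>
#6 <7,2,2>
R:2↔6 J1 <7,3,2>
#7 <8,3,2>
C:4↔3 J2 <8,3,3>
#8 <9,3,3>
#9 <10,3,3>
P:3↔9 J1 <10,4,3>
C:8↔0 J2 <10,4,4>
R:4↔9 J1 <10,5,4>
PS:4↔7 J2 <10,5,5>
3×9 − 2×5 − 1×5 = 12

M = 12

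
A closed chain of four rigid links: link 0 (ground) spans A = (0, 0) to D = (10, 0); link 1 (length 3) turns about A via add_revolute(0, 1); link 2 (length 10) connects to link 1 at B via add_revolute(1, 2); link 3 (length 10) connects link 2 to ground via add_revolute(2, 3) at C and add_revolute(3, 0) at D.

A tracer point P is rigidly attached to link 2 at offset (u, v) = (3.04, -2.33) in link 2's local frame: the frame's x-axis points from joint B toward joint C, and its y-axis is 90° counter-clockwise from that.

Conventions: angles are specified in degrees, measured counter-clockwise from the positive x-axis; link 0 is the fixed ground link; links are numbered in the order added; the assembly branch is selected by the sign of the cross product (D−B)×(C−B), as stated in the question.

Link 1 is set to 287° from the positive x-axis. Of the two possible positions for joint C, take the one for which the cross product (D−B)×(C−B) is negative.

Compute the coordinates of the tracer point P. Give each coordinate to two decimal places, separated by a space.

A=(0,0), D=(10.00,0)
B = A + 3.00·(cos287°, sin287°) = (0.8771, -2.8689)
|BD| = 9.5634
circle(B,10.00) ∩ circle(D,10.00): a=4.7817, h=8.7827
  candidates: C₊=(2.8038,6.9437) cross=83.992; C₋=(8.0733,-9.8126) cross=-83.992
  branch - wants cross < 0 → take C=(8.0733,-9.8126) (cross=-83.992)
ex = (C−B)/|BC| = (0.7196,-0.6944); ey = (0.6944,0.7196)
P = B + 3.04·ex + -2.33·ey = (1.4469,-6.6565)

1.45 -6.66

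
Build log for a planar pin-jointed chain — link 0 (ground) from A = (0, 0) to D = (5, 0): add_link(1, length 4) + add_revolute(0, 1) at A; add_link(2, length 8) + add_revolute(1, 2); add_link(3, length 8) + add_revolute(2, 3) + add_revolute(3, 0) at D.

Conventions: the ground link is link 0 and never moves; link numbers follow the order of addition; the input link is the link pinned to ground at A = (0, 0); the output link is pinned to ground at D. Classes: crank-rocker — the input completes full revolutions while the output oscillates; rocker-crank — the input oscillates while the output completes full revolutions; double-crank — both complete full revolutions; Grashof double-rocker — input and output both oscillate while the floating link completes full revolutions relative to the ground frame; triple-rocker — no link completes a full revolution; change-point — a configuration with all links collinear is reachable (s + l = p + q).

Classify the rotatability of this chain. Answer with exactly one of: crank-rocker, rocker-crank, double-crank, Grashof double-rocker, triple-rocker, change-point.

lengths: ground=5, input=4, coupler=8, output=8
sorted: s=4 (shortest), l=8 (longest), p+q=13
s + l = 12 vs p + q = 13
s + l < p + q (Grashof) with shortest = input link → crank-rocker

crank-rocker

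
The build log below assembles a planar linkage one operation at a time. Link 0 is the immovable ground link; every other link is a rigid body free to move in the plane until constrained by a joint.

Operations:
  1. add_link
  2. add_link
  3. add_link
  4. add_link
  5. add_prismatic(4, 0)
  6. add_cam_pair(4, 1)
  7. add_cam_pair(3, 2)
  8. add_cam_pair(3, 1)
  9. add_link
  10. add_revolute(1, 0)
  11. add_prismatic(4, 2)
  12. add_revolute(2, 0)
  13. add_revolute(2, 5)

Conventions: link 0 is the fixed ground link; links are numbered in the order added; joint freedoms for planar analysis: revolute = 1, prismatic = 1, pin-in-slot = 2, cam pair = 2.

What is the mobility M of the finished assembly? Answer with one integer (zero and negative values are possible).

(L,J1,J2)=(1,0,0); link0 fixed
link1: (2,0,0)
link2: (3,0,0)
link3: (4,0,0)
link4: (5,0,0)
P 4-0 [J1]: (5,1,0)
C 4-1 [J2]: (5,1,1)
C 3-2 [J2]: (5,1,2)
C 3-1 [J2]: (5,1,3)
link5: (6,1,3)
R 1-0 [J1]: (6,2,3)
P 4-2 [J1]: (6,3,3)
R 2-0 [J1]: (6,4,3)
R 2-5 [J1]: (6,5,3)
Grübler: 3·5 − 2·5 − 3 = 2

M = 2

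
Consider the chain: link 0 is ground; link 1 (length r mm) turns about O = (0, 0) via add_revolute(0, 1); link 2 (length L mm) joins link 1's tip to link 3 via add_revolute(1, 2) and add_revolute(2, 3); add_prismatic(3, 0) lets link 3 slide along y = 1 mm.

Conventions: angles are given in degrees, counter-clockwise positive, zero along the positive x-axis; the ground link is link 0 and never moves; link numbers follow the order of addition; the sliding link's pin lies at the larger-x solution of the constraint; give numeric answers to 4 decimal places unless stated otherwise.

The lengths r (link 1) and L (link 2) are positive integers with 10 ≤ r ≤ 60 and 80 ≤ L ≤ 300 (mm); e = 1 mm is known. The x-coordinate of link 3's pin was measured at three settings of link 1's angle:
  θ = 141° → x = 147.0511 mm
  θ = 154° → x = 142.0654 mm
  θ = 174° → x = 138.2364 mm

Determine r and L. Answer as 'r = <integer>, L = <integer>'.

constraint per measurement: (x − r cos θ)² + (r sin θ − e)² = L²
subtracting the θ₁ and θ₂ equations cancels the r² and L² terms:
r = (x₁² − x₂²) / (2[(x₁cos θ₁ + e sin θ₁) − (x₂cos θ₂ + e sin θ₂)]) = 53.0010 → r = 53
L² = (x₁ − r cos θ₁)² + (r sin θ₁ − e)² = 36481.0159 → L = 191.0000 → L = 191
check at θ₃=174°: x = 138.2364 (printed 138.2364) ✓

r = 53, L = 191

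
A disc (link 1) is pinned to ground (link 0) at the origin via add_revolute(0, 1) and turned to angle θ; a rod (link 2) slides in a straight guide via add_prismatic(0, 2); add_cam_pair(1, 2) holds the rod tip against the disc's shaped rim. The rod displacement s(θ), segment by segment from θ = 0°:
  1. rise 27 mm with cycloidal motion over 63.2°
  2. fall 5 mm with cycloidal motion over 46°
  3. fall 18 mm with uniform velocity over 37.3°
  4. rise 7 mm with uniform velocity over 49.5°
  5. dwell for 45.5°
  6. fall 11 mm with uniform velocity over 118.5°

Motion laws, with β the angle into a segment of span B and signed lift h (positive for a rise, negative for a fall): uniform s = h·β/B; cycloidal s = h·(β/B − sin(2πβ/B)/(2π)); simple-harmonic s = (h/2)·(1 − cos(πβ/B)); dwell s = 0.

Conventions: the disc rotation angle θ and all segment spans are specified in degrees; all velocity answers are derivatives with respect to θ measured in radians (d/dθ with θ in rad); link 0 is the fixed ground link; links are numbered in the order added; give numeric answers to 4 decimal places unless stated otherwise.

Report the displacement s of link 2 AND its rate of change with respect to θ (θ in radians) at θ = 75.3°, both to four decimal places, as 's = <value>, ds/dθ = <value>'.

segment 1 (0° to 63.2°, cycloidal, h = 27) is passed completely: s = 0.0000 + (27) = 27.0000
θ = 75.3° falls in segment 2 (63.2° to 109.2°, cycloidal, h = -5): β = 75.3 − 63.2 = 12.1°, B = 46°; Δs = -5·(0.2630 − sin(2π·0.2630)/(2π)) = -0.5221; s = 27.0000 − 0.5221 = 26.4779
velocity in seg [63.2°–109.2°] (cycloidal), θ in radians: β = 12.1° = 0.2112 rad, B = 46° = 0.8029 rad; ds/dθ = (h/B)(1 − cos(2πβ/B)) = ((-5)/0.8029)(1 − cos(2π·0.2630)) = -6.737628 mm/rad

s = 26.4779, ds/dθ = -6.7376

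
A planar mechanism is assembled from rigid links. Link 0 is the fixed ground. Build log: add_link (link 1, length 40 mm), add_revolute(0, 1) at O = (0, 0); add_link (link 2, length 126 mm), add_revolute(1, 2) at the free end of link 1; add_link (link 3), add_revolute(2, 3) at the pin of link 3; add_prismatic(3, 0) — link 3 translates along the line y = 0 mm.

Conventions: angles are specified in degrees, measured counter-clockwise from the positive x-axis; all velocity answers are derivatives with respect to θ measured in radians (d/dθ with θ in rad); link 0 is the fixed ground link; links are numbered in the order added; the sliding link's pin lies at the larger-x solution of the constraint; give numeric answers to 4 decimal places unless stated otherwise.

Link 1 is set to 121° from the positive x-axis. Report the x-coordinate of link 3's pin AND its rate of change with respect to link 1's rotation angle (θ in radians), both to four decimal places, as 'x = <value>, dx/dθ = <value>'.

geometry: r = 40 mm, L = 126 mm, e = 0 mm
crank pin P = (r cos θ, r sin θ) = (-20.601523, 34.286692)
h = r sin θ − e = 34.286692 − 0 = 34.286692
x = r cos θ + √(L² − h²) = -20.601523 + 121.245300 = 100.643777
dx/dθ = −r sin θ − h·r cos θ/√(L² − h²) (θ in radians; h = 34.286692) = -28.460833

x = 100.6438, dx/dθ = -28.4608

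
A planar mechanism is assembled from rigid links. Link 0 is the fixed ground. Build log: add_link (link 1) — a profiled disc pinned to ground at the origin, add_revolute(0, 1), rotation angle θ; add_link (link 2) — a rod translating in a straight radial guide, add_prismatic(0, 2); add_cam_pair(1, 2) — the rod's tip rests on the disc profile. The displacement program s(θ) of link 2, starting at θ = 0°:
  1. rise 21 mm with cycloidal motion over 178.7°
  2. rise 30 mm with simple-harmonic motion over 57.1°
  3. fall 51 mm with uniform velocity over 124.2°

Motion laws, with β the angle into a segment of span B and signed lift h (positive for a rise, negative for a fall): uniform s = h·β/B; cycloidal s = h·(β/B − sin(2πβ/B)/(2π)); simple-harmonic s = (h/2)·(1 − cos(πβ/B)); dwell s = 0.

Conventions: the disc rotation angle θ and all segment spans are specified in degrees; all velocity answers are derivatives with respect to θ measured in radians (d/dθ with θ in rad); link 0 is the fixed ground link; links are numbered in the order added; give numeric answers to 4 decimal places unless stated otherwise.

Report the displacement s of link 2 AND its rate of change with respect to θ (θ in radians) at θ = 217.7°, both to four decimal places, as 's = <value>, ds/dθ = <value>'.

seg 1 [0°–178.7°] cycloidal, h=21: full span → s += 21 → s = 21.0000
seg 2 [178.7°–235.8°] simple-harmonic, h=30: θ=217.7° here. β=39, B=57.1. 30/2·(1 − cos(π·0.6830)) = 23.1569 → s = 44.1569
velocity in seg [178.7°–235.8°] (simple-harmonic), θ in radians: β = 39° = 0.6807 rad, B = 57.1° = 0.9966 rad; ds/dθ = (πh/(2B)) sin(πβ/B) = (π·30/(2·0.9966)) sin(π·0.6830) = 39.682884 mm/rad

s = 44.1569, ds/dθ = 39.6829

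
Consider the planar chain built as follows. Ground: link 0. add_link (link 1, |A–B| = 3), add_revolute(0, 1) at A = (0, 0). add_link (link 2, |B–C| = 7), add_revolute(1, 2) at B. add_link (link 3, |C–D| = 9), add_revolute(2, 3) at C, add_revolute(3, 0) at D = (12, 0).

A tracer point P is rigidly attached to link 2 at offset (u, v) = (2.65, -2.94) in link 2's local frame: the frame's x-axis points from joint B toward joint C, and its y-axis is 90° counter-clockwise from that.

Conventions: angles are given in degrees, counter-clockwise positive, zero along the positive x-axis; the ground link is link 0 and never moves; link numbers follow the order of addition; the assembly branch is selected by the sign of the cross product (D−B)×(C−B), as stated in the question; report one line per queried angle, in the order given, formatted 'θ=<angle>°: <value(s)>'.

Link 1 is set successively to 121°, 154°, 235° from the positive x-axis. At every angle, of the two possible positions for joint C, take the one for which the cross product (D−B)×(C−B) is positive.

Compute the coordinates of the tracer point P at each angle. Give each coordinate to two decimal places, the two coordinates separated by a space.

A=(0,0), D=(12.00,0)
θ=121°: B = A + 3.00·(cos121°, sin121°) = (-1.5451, 2.5715)
θ=121°: |BD| = 13.7870
θ=121°: circle(B,7.00) ∩ circle(D,9.00): a=5.7330, h=4.0165
θ=121°:   candidates: C₊=(4.8364,5.4483) cross=55.376; C₋=(3.3382,-2.4438) cross=-55.376
θ=121°:   branch + wants cross > 0 → take C=(4.8364,5.4483) (cross=55.376)
θ=121°: ex = (C−B)/|BC| = (0.9117,0.4110); ey = (-0.4110,0.9117)
θ=121°: P = B + 2.65·ex + -2.94·ey = (2.0790,0.9803)
θ=154°: B = A + 3.00·(cos154°, sin154°) = (-2.6964, 1.3151)
θ=154°: |BD| = 14.7551
θ=154°: circle(B,7.00) ∩ circle(D,9.00): a=6.2932, h=3.0653
θ=154°:   candidates: C₊=(3.8450,3.8073) cross=45.228; C₋=(3.2985,-2.2989) cross=-45.228
θ=154°:   branch + wants cross > 0 → take C=(3.8450,3.8073) (cross=45.228)
θ=154°: ex = (C−B)/|BC| = (0.9345,0.3560); ey = (-0.3560,0.9345)
θ=154°: P = B + 2.65·ex + -2.94·ey = (0.8267,-0.4888)
θ=235°: B = A + 3.00·(cos235°, sin235°) = (-1.7207, -2.4575)
θ=235°: |BD| = 13.9391
θ=235°: circle(B,7.00) ∩ circle(D,9.00): a=5.8217, h=3.8869
θ=235°:   candidates: C₊=(3.3245,2.3949) cross=54.180; C₋=(4.6950,-5.2571) cross=-54.180
θ=235°:   branch + wants cross > 0 → take C=(3.3245,2.3949) (cross=54.180)
θ=235°: ex = (C−B)/|BC| = (0.7207,0.6932); ey = (-0.6932,0.7207)
θ=235°: P = B + 2.65·ex + -2.94·ey = (2.2273,-2.7395)

θ=121°: 2.08 0.98
θ=154°: 0.83 -0.49
θ=235°: 2.23 -2.74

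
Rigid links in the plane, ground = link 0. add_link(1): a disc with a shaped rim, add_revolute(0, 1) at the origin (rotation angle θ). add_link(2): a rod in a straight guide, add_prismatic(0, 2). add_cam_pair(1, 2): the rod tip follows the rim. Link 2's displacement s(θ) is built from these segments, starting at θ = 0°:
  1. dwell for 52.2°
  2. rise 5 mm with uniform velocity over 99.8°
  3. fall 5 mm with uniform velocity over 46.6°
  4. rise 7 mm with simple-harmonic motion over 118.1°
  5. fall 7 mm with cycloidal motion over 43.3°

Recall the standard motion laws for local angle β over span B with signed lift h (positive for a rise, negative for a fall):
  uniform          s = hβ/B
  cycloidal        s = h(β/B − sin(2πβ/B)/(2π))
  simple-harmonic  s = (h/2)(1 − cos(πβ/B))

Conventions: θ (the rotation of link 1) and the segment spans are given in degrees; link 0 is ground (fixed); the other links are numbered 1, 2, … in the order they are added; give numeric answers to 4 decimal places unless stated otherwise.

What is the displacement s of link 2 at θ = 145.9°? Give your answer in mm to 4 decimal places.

segment 1 (0° to 52.2°, dwell): s unchanged at 0.0000
θ = 145.9° falls in segment 2 (52.2° to 152°, uniform, h = 5): β = 145.9 − 52.2 = 93.7°, B = 99.8°; Δs = 5·93.7/99.8 = 4.6944; s = 0.0000 + 4.6944 = 4.6944

4.6944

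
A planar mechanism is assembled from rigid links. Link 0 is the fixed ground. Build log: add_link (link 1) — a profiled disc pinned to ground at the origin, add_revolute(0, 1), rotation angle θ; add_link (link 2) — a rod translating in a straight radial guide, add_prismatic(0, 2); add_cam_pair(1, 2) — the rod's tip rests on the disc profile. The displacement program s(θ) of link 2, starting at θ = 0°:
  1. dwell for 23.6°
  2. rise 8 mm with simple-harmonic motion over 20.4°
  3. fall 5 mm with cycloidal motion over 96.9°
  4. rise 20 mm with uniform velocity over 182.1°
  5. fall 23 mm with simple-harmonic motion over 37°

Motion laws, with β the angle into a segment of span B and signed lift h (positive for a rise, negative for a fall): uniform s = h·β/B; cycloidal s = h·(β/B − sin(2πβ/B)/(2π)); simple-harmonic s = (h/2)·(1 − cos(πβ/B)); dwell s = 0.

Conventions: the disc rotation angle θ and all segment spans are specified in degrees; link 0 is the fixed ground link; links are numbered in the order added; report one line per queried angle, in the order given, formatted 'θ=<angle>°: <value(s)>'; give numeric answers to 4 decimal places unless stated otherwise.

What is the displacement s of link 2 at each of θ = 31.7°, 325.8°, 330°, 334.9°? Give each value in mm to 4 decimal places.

seg 1 [0°–23.6°] dwell: s stays 0.0000
seg 2 [23.6°–44°] simple-harmonic, h=8: θ=31.7° here. β=8.1, B=20.4. 8/2·(1 − cos(π·0.3971)) = 2.7288 → s = 2.7288
seg 2 [23.6°–44°] simple-harmonic, h=8: full span → s += 8 → s = 8.0000
seg 3 [44°–140.9°] cycloidal, h=-5: full span → s += -5 → s = 3.0000
seg 4 [140.9°–323°] uniform, h=20: full span → s += 20 → s = 23.0000
seg 5 [323°–360°] simple-harmonic, h=-23: θ=325.8° here. β=2.8, B=37. -23/2·(1 − cos(π·0.0757)) = -0.3235 → s = 22.6765
seg 5 [323°–360°] simple-harmonic, h=-23: θ=330° here. β=7, B=37. -23/2·(1 − cos(π·0.1892)) = -1.9721 → s = 21.0279
seg 5 [323°–360°] simple-harmonic, h=-23: θ=334.9° here. β=11.9, B=37. -23/2·(1 − cos(π·0.3216)) = -5.3875 → s = 17.6125

θ=31.7°: 2.7288
θ=325.8°: 22.6765
θ=330°: 21.0279
θ=334.9°: 17.6125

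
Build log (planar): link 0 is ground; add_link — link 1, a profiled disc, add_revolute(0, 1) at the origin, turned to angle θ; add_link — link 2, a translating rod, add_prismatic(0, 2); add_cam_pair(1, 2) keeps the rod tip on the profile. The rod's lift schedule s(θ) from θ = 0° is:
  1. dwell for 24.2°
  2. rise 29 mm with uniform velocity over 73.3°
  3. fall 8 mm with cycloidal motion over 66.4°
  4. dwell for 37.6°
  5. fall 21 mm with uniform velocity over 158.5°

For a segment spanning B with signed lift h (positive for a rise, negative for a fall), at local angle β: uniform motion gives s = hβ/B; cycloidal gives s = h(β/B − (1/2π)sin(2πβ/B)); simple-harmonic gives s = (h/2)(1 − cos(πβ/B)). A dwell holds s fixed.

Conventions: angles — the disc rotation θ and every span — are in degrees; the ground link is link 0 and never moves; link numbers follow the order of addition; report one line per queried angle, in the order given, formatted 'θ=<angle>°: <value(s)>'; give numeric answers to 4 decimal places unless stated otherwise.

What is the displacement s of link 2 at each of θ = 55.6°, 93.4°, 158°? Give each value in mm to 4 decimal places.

seg 1 [0°–24.2°] dwell: s stays 0.0000
seg 2 [24.2°–97.5°] uniform, h=29: θ=55.6° here. β=31.4, B=73.3. 29·31.4/73.3 = 12.4229 → s = 12.4229
seg 2 [24.2°–97.5°] uniform, h=29: θ=93.4° here. β=69.2, B=73.3. 29·69.2/73.3 = 27.3779 → s = 27.3779
seg 2 [24.2°–97.5°] uniform, h=29: full span → s += 29 → s = 29.0000
seg 3 [97.5°–163.9°] cycloidal, h=-8: θ=158° here. β=60.5, B=66.4. -8·(0.9111 − sin(2π·0.9111)/(2π)) = -7.9636 → s = 21.0364

θ=55.6°: 12.4229
θ=93.4°: 27.3779
θ=158°: 21.0364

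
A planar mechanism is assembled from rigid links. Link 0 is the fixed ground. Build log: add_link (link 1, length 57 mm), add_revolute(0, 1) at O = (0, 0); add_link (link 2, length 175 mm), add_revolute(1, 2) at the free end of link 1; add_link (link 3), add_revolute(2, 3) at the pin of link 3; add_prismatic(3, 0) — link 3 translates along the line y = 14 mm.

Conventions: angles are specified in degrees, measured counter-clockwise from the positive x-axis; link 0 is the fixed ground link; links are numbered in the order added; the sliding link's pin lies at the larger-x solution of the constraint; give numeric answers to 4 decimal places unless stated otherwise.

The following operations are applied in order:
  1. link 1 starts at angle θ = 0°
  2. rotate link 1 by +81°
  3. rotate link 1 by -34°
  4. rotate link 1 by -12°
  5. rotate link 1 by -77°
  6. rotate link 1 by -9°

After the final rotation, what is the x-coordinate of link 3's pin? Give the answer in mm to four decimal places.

geometry: r = 57 mm, L = 175 mm, e = 14 mm; θ starts at 0°
rotate link 1 by +81°: θ ← 0° +81° = 81°
rotate link 1 by -34°: θ ← 81° -34° = 47°
rotate link 1 by -12°: θ ← 47° -12° = 35°
rotate link 1 by -77°: θ ← 35° -77° = -42°
rotate link 1 by -9°: θ ← -42° -9° = -51°
crank pin P = (r cos θ, r sin θ) = (35.871262, -44.297320)
h = r sin θ − e = -44.297320 − 14 = -58.297320
x = r cos θ + √(L² − h²) = 35.871262 + 165.004311 = 200.875573

200.8756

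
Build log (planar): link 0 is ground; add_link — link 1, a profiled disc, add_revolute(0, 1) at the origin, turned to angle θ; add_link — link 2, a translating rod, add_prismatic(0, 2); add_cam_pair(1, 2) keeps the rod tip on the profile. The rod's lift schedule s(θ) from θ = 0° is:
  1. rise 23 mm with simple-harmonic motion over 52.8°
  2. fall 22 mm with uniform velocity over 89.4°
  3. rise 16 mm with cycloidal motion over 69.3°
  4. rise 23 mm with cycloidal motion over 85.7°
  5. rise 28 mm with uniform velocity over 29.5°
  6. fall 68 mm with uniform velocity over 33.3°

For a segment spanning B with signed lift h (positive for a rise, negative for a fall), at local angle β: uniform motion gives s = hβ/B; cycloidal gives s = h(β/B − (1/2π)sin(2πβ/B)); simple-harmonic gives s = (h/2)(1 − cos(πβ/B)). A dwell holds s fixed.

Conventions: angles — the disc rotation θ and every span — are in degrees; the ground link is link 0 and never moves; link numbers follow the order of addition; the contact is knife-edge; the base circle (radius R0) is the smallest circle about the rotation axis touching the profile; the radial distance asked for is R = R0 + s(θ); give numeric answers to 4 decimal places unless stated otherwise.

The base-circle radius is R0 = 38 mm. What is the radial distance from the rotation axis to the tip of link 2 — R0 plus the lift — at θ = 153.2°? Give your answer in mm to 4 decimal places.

seg 1 [0°–52.8°] simple-harmonic, h=23: full span → s += 23 → s = 23.0000
seg 2 [52.8°–142.2°] uniform, h=-22: full span → s += -22 → s = 1.0000
seg 3 [142.2°–211.5°] cycloidal, h=16: θ=153.2° here. β=11, B=69.3. 16·(0.1587 − sin(2π·0.1587)/(2π)) = 0.4006 → s = 1.4006
R = R0 + s = 38 + 1.4006 = 39.4006

39.4006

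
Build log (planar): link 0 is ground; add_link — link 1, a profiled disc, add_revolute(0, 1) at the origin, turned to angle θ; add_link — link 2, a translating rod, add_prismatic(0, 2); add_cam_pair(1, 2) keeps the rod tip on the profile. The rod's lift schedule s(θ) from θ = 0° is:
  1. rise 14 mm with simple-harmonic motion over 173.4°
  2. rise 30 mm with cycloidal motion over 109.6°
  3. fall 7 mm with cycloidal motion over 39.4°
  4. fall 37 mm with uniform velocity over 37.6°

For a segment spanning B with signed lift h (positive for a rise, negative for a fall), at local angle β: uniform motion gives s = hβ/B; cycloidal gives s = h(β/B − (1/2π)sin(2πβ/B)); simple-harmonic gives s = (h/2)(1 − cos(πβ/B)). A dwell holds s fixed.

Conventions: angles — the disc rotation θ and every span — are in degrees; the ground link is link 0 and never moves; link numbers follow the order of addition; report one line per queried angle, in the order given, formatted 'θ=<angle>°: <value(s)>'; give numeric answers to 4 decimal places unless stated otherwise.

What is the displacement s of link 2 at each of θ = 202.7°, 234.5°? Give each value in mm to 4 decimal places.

seg 1 [0°–173.4°] simple-harmonic, h=14: full span → s += 14 → s = 14.0000
seg 2 [173.4°–283°] cycloidal, h=30: θ=202.7° here. β=29.3, B=109.6. 30·(0.2673 − sin(2π·0.2673)/(2π)) = 3.2737 → s = 17.2737
seg 2 [173.4°–283°] cycloidal, h=30: θ=234.5° here. β=61.1, B=109.6. 30·(0.5575 − sin(2π·0.5575)/(2π)) = 18.4117 → s = 32.4117

θ=202.7°: 17.2737
θ=234.5°: 32.4117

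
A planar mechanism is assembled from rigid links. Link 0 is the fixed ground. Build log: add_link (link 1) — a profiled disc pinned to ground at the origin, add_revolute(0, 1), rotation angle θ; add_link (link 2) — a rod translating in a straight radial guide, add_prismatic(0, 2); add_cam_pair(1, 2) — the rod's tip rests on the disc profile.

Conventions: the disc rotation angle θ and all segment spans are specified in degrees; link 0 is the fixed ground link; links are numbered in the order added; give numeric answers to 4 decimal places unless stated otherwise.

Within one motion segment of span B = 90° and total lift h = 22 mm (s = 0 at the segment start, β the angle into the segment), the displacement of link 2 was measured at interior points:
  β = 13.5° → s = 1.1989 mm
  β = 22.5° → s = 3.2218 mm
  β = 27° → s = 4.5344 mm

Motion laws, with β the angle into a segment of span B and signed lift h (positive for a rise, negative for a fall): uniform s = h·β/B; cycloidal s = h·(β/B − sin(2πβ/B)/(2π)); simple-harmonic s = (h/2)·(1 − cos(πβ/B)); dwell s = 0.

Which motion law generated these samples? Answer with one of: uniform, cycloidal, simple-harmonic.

candidates at β/B = r: uniform s = h·r (linear in β); cycloidal s = h·(r − sin(2πr)/(2π)); simple-harmonic s = (h/2)(1 − cos(πr))
β=13.5°: printed 1.1989 | uniform 3.3000, cycloidal 0.4673, simple-harmonic 1.1989
β=22.5°: printed 3.2218 | uniform 5.5000, cycloidal 1.9986, simple-harmonic 3.2218
β=27°: printed 4.5344 | uniform 6.6000, cycloidal 3.2700, simple-harmonic 4.5344
only one law matches every sample → simple-harmonic

simple-harmonic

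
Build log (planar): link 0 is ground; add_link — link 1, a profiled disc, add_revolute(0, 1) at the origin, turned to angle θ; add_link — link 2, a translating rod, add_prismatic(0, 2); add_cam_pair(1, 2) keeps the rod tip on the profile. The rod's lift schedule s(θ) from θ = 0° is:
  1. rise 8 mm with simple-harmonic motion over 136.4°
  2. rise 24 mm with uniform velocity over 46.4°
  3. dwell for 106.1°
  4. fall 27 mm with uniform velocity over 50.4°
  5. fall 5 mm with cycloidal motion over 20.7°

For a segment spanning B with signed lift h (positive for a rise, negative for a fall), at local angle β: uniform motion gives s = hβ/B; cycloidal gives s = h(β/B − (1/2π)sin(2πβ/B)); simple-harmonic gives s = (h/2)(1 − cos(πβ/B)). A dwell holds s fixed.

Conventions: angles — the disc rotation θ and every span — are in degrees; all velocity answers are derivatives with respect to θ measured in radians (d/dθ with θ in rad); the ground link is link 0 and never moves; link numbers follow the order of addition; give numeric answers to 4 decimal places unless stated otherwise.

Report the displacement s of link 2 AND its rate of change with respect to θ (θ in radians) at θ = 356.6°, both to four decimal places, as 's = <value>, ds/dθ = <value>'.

seg 1 [0°–136.4°] simple-harmonic, h=8: full span → s += 8 → s = 8.0000
seg 2 [136.4°–182.8°] uniform, h=24: full span → s += 24 → s = 32.0000
seg 3 [182.8°–288.9°] dwell: s stays 32.0000
seg 4 [288.9°–339.3°] uniform, h=-27: full span → s += -27 → s = 5.0000
seg 5 [339.3°–360°] cycloidal, h=-5: θ=356.6° here. β=17.3, B=20.7. -5·(0.8357 − sin(2π·0.8357)/(2π)) = -4.8618 → s = 0.1382
velocity in seg [339.3°–360°] (cycloidal), θ in radians: β = 17.3° = 0.3019 rad, B = 20.7° = 0.3613 rad; ds/dθ = (h/B)(1 − cos(2πβ/B)) = ((-5)/0.3613)(1 − cos(2π·0.8357)) = -6.738684 mm/rad

s = 0.1382, ds/dθ = -6.7387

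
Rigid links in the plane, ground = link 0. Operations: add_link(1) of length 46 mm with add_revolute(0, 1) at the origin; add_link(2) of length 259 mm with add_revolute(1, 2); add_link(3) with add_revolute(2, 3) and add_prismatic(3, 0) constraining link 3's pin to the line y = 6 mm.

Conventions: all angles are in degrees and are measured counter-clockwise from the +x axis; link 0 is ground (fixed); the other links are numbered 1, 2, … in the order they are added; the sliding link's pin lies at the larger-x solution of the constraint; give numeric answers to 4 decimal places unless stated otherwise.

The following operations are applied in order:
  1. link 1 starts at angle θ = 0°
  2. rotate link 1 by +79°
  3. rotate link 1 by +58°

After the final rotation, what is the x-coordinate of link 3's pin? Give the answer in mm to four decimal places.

geometry: r = 46 mm, L = 259 mm, e = 6 mm; θ starts at 0°
rotate link 1 by +79°: θ ← 0° +79° = 79°
rotate link 1 by +58°: θ ← 79° +58° = 137°
crank pin P = (r cos θ, r sin θ) = (-33.642270, 31.371925)
h = r sin θ − e = 31.371925 − 6 = 25.371925
x = r cos θ + √(L² − h²) = -33.642270 + 257.754273 = 224.112003

224.1120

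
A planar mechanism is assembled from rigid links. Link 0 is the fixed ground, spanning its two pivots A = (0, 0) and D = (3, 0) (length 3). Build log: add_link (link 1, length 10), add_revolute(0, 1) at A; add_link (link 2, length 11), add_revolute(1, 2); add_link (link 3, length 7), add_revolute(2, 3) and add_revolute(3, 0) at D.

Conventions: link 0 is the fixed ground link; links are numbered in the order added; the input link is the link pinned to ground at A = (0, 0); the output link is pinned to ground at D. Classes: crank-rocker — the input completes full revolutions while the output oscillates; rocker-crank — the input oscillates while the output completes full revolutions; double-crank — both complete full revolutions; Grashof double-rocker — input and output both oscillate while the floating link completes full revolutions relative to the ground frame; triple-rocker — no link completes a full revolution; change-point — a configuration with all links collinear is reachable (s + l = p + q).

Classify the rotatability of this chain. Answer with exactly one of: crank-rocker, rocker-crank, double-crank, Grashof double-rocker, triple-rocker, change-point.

lengths: ground=3, input=10, coupler=11, output=7
sorted: s=3 (shortest), l=11 (longest), p+q=17
s + l = 14 vs p + q = 17
s + l < p + q (Grashof) with shortest = ground link → double-crank

double-crank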